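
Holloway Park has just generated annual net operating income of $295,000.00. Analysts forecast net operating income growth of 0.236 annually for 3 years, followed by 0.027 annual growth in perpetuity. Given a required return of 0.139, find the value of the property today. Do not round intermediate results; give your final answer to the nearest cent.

$4501153.83

D_1 = 364620.00000
D_2 = 450670.32000
D_3 = 557028.51552
Terminal value at year 3: TV = D_3×(1+g_2)/(r−g_2) = 572068.28544/0.112 = 5107752.54856
P_0 = D_1/(1+r)^1 + D_2/(1+r)^2 + D_3/(1+r)^3 + TV/(1+r)^3
    = 320122.91484 + 347385.35798 + 376969.53684 + 3456676.02087 = 4501153.83053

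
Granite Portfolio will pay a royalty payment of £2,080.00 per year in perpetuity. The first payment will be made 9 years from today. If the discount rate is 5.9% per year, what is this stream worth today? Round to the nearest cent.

Value at end of year 8: C / r = £2,080.00 / 0.059 = £35,254.2373
Discount to today: PV = £35,254.2373 / (1 + 0.059)^8 = £35,254.2373 / 1.581859 = £22,286.59

£22286.59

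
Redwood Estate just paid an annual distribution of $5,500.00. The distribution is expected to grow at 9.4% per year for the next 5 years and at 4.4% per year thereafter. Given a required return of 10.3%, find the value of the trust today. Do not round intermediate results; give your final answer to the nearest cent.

$120249.89

D_1 = 6017.00000
D_2 = 6582.59800
D_3 = 7201.36221
D_4 = 7878.29026
D_5 = 8618.84954
Terminal value at year 5: TV = D_5×(1+g_2)/(r−g_2) = 8998.07892/0.059 = 152509.81228
P_0 = D_1/(1+r)^1 + D_2/(1+r)^2 + D_3/(1+r)^3 + D_4/(1+r)^4 + D_5/(1+r)^5 + TV/(1+r)^5
    = 5455.12239 + 5410.61097 + 5366.46274 + 5322.67474 + 5279.24403 + 93415.77568 = 120249.89054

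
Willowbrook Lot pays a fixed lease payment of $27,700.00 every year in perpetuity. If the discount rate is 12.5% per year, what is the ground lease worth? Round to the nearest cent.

$221600.00

Level perpetuity: PV = C / r = $27,700.00 / 0.125 = $221,600.00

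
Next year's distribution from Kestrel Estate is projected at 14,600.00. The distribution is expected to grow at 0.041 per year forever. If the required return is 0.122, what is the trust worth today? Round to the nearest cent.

Growing perpetuity: P = D₁ / (r − g) = 14,600.0000 / (0.122 − 0.041) = 180,246.91

180246.91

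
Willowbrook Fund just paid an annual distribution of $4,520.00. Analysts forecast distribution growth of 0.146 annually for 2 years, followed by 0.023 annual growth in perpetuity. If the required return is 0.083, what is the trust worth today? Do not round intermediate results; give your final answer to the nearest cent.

D_1 = 5179.92000
D_2 = 5936.18832
Terminal value at year 2: TV = D_2×(1+g_2)/(r−g_2) = 6072.72065/0.06 = 101212.01086
P_0 = D_1/(1+r)^1 + D_2/(1+r)^2 + TV/(1+r)^2
    = 4782.93629 + 5061.16804 + 86292.91506 = 96137.01939

$96137.02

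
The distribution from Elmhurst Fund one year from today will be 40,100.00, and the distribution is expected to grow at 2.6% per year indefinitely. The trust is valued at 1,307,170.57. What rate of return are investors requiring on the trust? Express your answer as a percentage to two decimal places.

5.67%

P = D₁/(r − g) ⇒ r = D₁/P + g = 40,100.0000/1,307,170.57 + 0.026 = 0.030677 + 0.026 = 0.056677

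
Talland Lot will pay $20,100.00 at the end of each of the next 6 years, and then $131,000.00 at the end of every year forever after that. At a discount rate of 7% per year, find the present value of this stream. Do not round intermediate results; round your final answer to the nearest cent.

$1342819.32

PV of 6-year annuity: $20,100.00 × [1 − (1+0.07)^−6] / 0.07 = 95807.44716
Perpetuity value at year 6: $131,000.00 / 0.07 = 1871428.57143
PV of perpetuity: 1871428.57143 / (1+0.07)^6 = 1247011.87600
Total PV = 95807.44716 + 1247011.87600 = 1342819.32316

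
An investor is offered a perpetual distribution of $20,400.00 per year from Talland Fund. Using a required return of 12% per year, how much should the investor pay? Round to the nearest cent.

$170000.00

Level perpetuity: PV = C / r = $20,400.00 / 0.12 = $170,000.00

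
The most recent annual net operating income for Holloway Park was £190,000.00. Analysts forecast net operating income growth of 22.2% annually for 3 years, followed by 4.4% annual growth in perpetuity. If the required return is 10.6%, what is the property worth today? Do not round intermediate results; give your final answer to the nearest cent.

£5013442.02

D_1 = 232180.00000
D_2 = 283723.96000
D_3 = 346710.67912
Terminal value at year 3: TV = D_3×(1+g_2)/(r−g_2) = 361965.94900/0.062 = 5838160.46776
P_0 = D_1/(1+r)^1 + D_2/(1+r)^2 + D_3/(1+r)^3 + TV/(1+r)^3
    = 209927.66727 + 231945.39729 + 256272.40098 + 4315296.55851 = 5013442.02406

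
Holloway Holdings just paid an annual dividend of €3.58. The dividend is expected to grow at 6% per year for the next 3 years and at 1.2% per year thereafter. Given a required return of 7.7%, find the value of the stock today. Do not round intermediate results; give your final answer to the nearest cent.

D_1 = 3.79480
D_2 = 4.02249
D_3 = 4.26384
Terminal value at year 3: TV = D_3×(1+g_2)/(r−g_2) = 4.31500/0.065 = 66.38467
P_0 = D_1/(1+r)^1 + D_2/(1+r)^2 + D_3/(1+r)^3 + TV/(1+r)^3
    = 3.52349 + 3.46787 + 3.41314 + 53.13989 = 63.54439

€63.54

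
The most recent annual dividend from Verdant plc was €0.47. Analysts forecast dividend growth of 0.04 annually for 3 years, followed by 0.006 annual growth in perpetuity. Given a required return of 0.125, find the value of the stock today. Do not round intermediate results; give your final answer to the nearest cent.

D_1 = 0.48880
D_2 = 0.50835
D_3 = 0.52869
Terminal value at year 3: TV = D_3×(1+g_2)/(r−g_2) = 0.53186/0.119 = 4.46940
P_0 = D_1/(1+r)^1 + D_2/(1+r)^2 + D_3/(1+r)^3 + TV/(1+r)^3
    = 0.43449 + 0.40166 + 0.37131 + 3.13900 = 4.34646

€4.35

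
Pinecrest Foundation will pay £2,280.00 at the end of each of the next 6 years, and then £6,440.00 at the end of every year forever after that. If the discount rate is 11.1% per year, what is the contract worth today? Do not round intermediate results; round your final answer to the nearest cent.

£40469.56

PV of 6-year annuity: £2,280.00 × [1 − (1+0.111)^−6] / 0.111 = 9617.90319
Perpetuity value at year 6: £6,440.00 / 0.111 = 58018.01802
PV of perpetuity: 58018.01802 / (1+0.111)^6 = 30851.65988
Total PV = 9617.90319 + 30851.65988 = 40469.56307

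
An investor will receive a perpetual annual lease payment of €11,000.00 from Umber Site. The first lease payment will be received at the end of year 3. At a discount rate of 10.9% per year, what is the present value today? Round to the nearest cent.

Value at end of year 2: C / r = €11,000.00 / 0.109 = €100,917.4312
Discount to today: PV = €100,917.4312 / (1 + 0.109)^2 = €100,917.4312 / 1.229881 = €82,054.63

€82054.63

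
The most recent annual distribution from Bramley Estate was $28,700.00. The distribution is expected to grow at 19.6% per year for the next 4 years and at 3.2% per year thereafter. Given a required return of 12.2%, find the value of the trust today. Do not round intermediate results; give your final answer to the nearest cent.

D_1 = 34325.20000
D_2 = 41052.93920
D_3 = 49099.31528
D_4 = 58722.78108
Terminal value at year 4: TV = D_4×(1+g_2)/(r−g_2) = 60601.91007/0.09 = 673354.55637
P_0 = D_1/(1+r)^1 + D_2/(1+r)^2 + D_3/(1+r)^3 + D_4/(1+r)^4 + TV/(1+r)^4
    = 30592.86988 + 32610.58144 + 34761.36845 + 37054.00772 + 424885.95519 = 559904.78267

$559904.78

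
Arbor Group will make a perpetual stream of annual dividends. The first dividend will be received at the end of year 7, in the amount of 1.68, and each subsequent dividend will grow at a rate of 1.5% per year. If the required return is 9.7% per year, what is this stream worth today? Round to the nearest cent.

11.76

Value at end of year 6: C₁ / (r − g) = 1.68 / (0.097 − 0.015) = 20.4878
Discount to today: PV = 20.4878 / (1 + 0.097)^6 = 20.4878 / 1.742769 = 11.76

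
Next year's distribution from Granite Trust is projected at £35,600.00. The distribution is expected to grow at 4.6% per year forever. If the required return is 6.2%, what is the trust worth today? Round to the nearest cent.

£2225000.00

Growing perpetuity: P = D₁ / (r − g) = £35,600.0000 / (0.062 − 0.046) = £2,225,000.00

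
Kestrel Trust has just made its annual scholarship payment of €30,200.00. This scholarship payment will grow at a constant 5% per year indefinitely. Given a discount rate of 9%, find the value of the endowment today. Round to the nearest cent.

D₁ = D₀ × (1 + g) = €30,200.00 × 1.05 = €31,710.0000
Growing perpetuity: P = D₁ / (r − g) = €31,710.0000 / (0.09 − 0.05) = €792,750.00

€792750.00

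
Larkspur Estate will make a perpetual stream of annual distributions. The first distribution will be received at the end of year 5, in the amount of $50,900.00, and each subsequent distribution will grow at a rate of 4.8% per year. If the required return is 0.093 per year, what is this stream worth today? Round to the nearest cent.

$792546.26

Value at end of year 4: C₁ / (r − g) = $50,900.00 / (0.093 − 0.048) = $1,131,111.1111
Discount to today: PV = $1,131,111.1111 / (1 + 0.093)^4 = $1,131,111.1111 / 1.427186 = $792,546.26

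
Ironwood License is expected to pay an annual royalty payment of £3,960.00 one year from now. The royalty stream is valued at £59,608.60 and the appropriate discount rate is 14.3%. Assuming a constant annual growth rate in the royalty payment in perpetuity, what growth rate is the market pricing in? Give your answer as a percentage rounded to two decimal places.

P = D₁/(r−g) ⇒ g = r − D₁/P = 0.143 − £3,960.00/£59,608.60 = 0.076567

7.66%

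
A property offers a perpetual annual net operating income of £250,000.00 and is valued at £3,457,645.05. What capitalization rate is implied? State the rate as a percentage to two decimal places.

7.23%

P = C/r ⇒ r = C/P = £250,000.00/£3,457,645.05 = 0.072304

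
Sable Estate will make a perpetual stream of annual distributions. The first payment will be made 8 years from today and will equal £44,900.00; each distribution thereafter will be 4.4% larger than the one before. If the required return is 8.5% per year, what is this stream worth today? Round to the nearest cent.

£618663.25

Value at end of year 7: C₁ / (r − g) = £44,900.00 / (0.085 − 0.044) = £1,095,121.9512
Discount to today: PV = £1,095,121.9512 / (1 + 0.085)^7 = £1,095,121.9512 / 1.770142 = £618,663.25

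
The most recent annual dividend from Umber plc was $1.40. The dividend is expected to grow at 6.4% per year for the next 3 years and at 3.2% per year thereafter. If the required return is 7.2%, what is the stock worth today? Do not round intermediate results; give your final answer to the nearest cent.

D_1 = 1.48960
D_2 = 1.58493
D_3 = 1.68637
Terminal value at year 3: TV = D_3×(1+g_2)/(r−g_2) = 1.74033/0.04 = 43.50835
P_0 = D_1/(1+r)^1 + D_2/(1+r)^2 + D_3/(1+r)^3 + TV/(1+r)^3
    = 1.38955 + 1.37918 + 1.36889 + 35.31736 = 39.45499

$39.45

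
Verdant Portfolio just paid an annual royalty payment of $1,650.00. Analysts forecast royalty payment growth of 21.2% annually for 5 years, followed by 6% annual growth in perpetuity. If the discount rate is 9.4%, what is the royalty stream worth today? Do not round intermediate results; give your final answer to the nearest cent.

D_1 = 1999.80000
D_2 = 2423.75760
D_3 = 2937.59421
D_4 = 3560.36418
D_5 = 4315.16139
Terminal value at year 5: TV = D_5×(1+g_2)/(r−g_2) = 4574.07107/0.034 = 134531.50219
P_0 = D_1/(1+r)^1 + D_2/(1+r)^2 + D_3/(1+r)^3 + D_4/(1+r)^4 + D_5/(1+r)^5 + TV/(1+r)^5
    = 1827.97075 + 2025.13761 + 2243.57110 + 2485.56506 + 2753.66074 + 85849.42320 = 97185.32847

$97185.33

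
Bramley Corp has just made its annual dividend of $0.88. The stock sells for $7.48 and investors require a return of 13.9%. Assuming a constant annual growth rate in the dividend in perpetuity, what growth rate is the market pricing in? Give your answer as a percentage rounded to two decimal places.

P = D₀(1+g)/(r−g) ⇒ P(r−g) = D₀(1+g) ⇒ g(P+D₀) = P·r − D₀
g = (P·r − D₀)/(P + D₀) = ($7.48×0.139 − $0.88) / ($7.48 + $0.88) = 0.019105

1.91%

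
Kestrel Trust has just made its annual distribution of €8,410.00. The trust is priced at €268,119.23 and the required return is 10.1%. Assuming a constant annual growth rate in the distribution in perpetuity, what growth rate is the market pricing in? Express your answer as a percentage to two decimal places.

P = D₀(1+g)/(r−g) ⇒ P(r−g) = D₀(1+g) ⇒ g(P+D₀) = P·r − D₀
g = (P·r − D₀)/(P + D₀) = (€268,119.23×0.101 − €8,410.00) / (€268,119.23 + €8,410.00) = 0.067516

6.75%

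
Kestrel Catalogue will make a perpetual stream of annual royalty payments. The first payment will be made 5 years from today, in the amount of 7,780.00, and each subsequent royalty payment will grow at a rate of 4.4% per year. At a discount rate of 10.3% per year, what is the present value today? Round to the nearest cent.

Value at end of year 4: C₁ / (r − g) = 7,780.00 / (0.103 − 0.044) = 131,864.4068
Discount to today: PV = 131,864.4068 / (1 + 0.103)^4 = 131,864.4068 / 1.480137 = 89,089.30

89089.30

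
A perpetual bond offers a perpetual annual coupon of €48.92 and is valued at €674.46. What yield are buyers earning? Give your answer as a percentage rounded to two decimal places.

P = C/r ⇒ r = C/P = €48.92/€674.46 = 0.072532

7.25%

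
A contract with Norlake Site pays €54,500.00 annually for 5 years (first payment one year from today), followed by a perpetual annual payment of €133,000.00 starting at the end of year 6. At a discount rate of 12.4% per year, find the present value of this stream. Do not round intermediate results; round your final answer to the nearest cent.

€792387.49

PV of 5-year annuity: €54,500.00 × [1 − (1+0.124)^−5] / 0.124 = 194529.00414
Perpetuity value at year 5: €133,000.00 / 0.124 = 1072580.64516
PV of perpetuity: 1072580.64516 / (1+0.124)^5 = 597858.48826
Total PV = 194529.00414 + 597858.48826 = 792387.49240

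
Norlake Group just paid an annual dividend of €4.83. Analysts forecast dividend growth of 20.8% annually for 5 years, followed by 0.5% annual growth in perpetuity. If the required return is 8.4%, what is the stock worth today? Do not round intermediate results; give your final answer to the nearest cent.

€139.42

D_1 = 5.83464
D_2 = 7.04825
D_3 = 8.51428
D_4 = 10.28525
D_5 = 12.42458
Terminal value at year 5: TV = D_5×(1+g_2)/(r−g_2) = 12.48671/0.079 = 158.05956
P_0 = D_1/(1+r)^1 + D_2/(1+r)^2 + D_3/(1+r)^3 + D_4/(1+r)^4 + D_5/(1+r)^5 + TV/(1+r)^5
    = 5.38251 + 5.99822 + 6.68436 + 7.44900 + 8.30110 + 105.60254 = 139.41772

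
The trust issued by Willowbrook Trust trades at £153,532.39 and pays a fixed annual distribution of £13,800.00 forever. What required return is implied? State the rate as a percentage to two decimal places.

8.99%

P = C/r ⇒ r = C/P = £13,800.00/£153,532.39 = 0.089883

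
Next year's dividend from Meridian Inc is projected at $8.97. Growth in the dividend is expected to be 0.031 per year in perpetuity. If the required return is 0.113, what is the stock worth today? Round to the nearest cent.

Growing perpetuity: P = D₁ / (r − g) = $8.9700 / (0.113 − 0.031) = $109.39

$109.39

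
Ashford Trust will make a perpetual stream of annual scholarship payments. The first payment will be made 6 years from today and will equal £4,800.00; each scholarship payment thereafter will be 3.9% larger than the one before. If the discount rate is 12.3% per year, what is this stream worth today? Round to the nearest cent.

£31993.60

Value at end of year 5: C₁ / (r − g) = £4,800.00 / (0.123 − 0.039) = £57,142.8571
Discount to today: PV = £57,142.8571 / (1 + 0.123)^5 = £57,142.8571 / 1.786071 = £31,993.60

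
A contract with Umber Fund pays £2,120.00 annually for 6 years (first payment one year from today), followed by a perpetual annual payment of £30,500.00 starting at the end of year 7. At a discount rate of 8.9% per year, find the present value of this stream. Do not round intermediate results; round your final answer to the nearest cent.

PV of 6-year annuity: £2,120.00 × [1 − (1+0.089)^−6] / 0.089 = 9538.56847
Perpetuity value at year 6: £30,500.00 / 0.089 = 342696.62921
PV of perpetuity: 342696.62921 / (1+0.089)^6 = 205467.22438
Total PV = 9538.56847 + 205467.22438 = 215005.79285

£215005.79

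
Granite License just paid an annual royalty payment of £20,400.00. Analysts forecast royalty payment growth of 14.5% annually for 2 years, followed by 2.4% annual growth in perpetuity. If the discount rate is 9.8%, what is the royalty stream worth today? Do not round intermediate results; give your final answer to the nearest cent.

D_1 = 23358.00000
D_2 = 26744.91000
Terminal value at year 2: TV = D_2×(1+g_2)/(r−g_2) = 27386.78784/0.074 = 370091.72757
P_0 = D_1/(1+r)^1 + D_2/(1+r)^2 + TV/(1+r)^2
    = 21273.22404 + 22183.82653 + 306976.19415 = 350433.24472

£350433.24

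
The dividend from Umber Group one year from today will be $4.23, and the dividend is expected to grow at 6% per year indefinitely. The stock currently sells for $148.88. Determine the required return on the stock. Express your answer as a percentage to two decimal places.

P = D₁/(r − g) ⇒ r = D₁/P + g = $4.2300/$148.88 + 0.06 = 0.028412 + 0.06 = 0.088412

8.84%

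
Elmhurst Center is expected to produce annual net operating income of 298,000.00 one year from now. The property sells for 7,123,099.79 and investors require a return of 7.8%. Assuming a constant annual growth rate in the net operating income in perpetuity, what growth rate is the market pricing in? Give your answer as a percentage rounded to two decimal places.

P = D₁/(r−g) ⇒ g = r − D₁/P = 0.078 − 298,000.00/7,123,099.79 = 0.036164

3.62%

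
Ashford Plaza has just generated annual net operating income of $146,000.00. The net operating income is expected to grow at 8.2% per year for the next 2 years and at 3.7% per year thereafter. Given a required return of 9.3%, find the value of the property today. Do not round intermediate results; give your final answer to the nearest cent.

$2937069.27

D_1 = 157972.00000
D_2 = 170925.70400
Terminal value at year 2: TV = D_2×(1+g_2)/(r−g_2) = 177249.95505/0.056 = 3165177.76871
P_0 = D_1/(1+r)^1 + D_2/(1+r)^2 + TV/(1+r)^2
    = 144530.64959 + 143076.08678 + 2649462.53562 = 2937069.27199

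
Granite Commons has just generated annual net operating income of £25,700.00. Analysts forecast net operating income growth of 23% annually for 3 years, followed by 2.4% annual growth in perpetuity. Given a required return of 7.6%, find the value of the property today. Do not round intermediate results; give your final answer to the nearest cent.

£857327.06

D_1 = 31611.00000
D_2 = 38881.53000
D_3 = 47824.28190
Terminal value at year 3: TV = D_3×(1+g_2)/(r−g_2) = 48972.06467/0.052 = 941770.47434
P_0 = D_1/(1+r)^1 + D_2/(1+r)^2 + D_3/(1+r)^3 + TV/(1+r)^3
    = 29378.25279 + 33582.94696 + 38389.42822 + 755976.43258 = 857327.06054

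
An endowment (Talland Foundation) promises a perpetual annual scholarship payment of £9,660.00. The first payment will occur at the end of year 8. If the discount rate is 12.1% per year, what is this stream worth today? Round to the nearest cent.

£35888.27

Value at end of year 7: C / r = £9,660.00 / 0.121 = £79,834.7107
Discount to today: PV = £79,834.7107 / (1 + 0.121)^7 = £79,834.7107 / 2.224535 = £35,888.27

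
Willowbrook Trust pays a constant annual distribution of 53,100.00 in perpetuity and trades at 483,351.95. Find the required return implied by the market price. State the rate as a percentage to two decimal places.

10.99%

P = C/r ⇒ r = C/P = 53,100.00/483,351.95 = 0.109858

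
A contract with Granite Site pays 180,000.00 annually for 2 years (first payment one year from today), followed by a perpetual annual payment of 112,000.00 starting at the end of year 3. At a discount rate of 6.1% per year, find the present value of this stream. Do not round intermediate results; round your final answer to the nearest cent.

1960561.79

PV of 2-year annuity: 180,000.00 × [1 − (1+0.061)^−2] / 0.061 = 329548.79584
Perpetuity value at year 2: 112,000.00 / 0.061 = 1836065.57377
PV of perpetuity: 1836065.57377 / (1+0.061)^2 = 1631012.98969
Total PV = 329548.79584 + 1631012.98969 = 1960561.78553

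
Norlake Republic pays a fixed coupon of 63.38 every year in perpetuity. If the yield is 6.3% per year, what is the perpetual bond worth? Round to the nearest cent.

1006.03

Level perpetuity: PV = C / r = 63.38 / 0.063 = 1,006.03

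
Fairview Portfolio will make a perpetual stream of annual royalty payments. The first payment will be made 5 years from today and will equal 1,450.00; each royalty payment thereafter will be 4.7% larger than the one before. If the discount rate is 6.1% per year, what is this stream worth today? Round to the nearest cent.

Value at end of year 4: C₁ / (r − g) = 1,450.00 / (0.061 − 0.047) = 103,571.4286
Discount to today: PV = 103,571.4286 / (1 + 0.061)^4 = 103,571.4286 / 1.267248 = 81,729.42

81729.42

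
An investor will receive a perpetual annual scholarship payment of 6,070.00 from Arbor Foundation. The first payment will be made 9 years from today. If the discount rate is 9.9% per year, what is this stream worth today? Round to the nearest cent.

28811.90

Value at end of year 8: C / r = 6,070.00 / 0.099 = 61,313.1313
Discount to today: PV = 61,313.1313 / (1 + 0.099)^8 = 61,313.1313 / 2.128049 = 28,811.90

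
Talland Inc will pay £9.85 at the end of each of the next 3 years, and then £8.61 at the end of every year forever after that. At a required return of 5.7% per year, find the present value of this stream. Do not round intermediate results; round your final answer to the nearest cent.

£154.39

PV of 3-year annuity: £9.85 × [1 − (1+0.057)^−3] / 0.057 = 26.47599
Perpetuity value at year 3: £8.61 / 0.057 = 151.05263
PV of perpetuity: 151.05263 / (1+0.057)^3 = 127.90966
Total PV = 26.47599 + 127.90966 = 154.38565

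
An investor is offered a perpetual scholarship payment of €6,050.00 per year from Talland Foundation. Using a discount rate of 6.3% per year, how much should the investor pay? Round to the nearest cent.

€96031.75

Level perpetuity: PV = C / r = €6,050.00 / 0.063 = €96,031.75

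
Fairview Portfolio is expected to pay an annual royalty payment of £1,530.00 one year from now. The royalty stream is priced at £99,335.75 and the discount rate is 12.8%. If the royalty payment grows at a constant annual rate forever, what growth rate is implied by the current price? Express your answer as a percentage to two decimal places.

11.26%

P = D₁/(r−g) ⇒ g = r − D₁/P = 0.128 − £1,530.00/£99,335.75 = 0.112598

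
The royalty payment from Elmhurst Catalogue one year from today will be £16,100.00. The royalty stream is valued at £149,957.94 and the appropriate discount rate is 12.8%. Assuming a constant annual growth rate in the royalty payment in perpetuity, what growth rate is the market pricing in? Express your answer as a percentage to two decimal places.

P = D₁/(r−g) ⇒ g = r − D₁/P = 0.128 − £16,100.00/£149,957.94 = 0.020637

2.06%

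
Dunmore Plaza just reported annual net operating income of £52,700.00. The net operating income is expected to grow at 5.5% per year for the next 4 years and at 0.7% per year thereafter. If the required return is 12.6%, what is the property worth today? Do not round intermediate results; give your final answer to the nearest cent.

£523276.23

D_1 = 55598.50000
D_2 = 58656.41750
D_3 = 61882.52046
D_4 = 65286.05909
Terminal value at year 4: TV = D_4×(1+g_2)/(r−g_2) = 65743.06150/0.119 = 552462.70169
P_0 = D_1/(1+r)^1 + D_2/(1+r)^2 + D_3/(1+r)^3 + D_4/(1+r)^4 + TV/(1+r)^4
    = 49376.99822 + 46263.52853 + 43346.37886 + 40613.17025 + 343676.15497 = 523276.23084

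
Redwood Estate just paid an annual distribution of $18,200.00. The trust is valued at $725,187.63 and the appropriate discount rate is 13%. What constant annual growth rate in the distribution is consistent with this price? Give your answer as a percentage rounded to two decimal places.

P = D₀(1+g)/(r−g) ⇒ P(r−g) = D₀(1+g) ⇒ g(P+D₀) = P·r − D₀
g = (P·r − D₀)/(P + D₀) = ($725,187.63×0.13 − $18,200.00) / ($725,187.63 + $18,200.00) = 0.102335

10.23%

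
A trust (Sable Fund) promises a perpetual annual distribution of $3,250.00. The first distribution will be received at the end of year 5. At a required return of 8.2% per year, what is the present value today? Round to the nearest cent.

Value at end of year 4: C / r = $3,250.00 / 0.082 = $39,634.1463
Discount to today: PV = $39,634.1463 / (1 + 0.082)^4 = $39,634.1463 / 1.370595 = $28,917.48

$28917.48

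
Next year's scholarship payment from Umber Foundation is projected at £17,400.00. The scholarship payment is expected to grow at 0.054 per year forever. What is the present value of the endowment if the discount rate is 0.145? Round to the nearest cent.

Growing perpetuity: P = D₁ / (r − g) = £17,400.0000 / (0.145 − 0.054) = £191,208.79

£191208.79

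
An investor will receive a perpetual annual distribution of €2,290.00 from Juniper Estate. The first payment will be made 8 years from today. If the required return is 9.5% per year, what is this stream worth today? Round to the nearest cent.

Value at end of year 7: C / r = €2,290.00 / 0.095 = €24,105.2632
Discount to today: PV = €24,105.2632 / (1 + 0.095)^7 = €24,105.2632 / 1.887552 = €12,770.65

€12770.65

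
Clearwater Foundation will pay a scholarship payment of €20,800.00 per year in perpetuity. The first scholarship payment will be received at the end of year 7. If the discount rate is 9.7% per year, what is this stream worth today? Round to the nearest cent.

Value at end of year 6: C / r = €20,800.00 / 0.097 = €214,432.9897
Discount to today: PV = €214,432.9897 / (1 + 0.097)^6 = €214,432.9897 / 1.742769 = €123,041.56

€123041.56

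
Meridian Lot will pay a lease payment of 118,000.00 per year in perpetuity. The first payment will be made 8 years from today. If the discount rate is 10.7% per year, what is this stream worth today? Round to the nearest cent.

Value at end of year 7: C / r = 118,000.00 / 0.107 = 1,102,803.7383
Discount to today: PV = 1,102,803.7383 / (1 + 0.107)^7 = 1,102,803.7383 / 2.037198 = 541,333.47

541333.47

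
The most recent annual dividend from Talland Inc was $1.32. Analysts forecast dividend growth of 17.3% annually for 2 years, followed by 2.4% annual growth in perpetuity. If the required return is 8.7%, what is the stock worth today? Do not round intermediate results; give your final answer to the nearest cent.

D_1 = 1.54836
D_2 = 1.81623
Terminal value at year 2: TV = D_2×(1+g_2)/(r−g_2) = 1.85982/0.063 = 29.52088
P_0 = D_1/(1+r)^1 + D_2/(1+r)^2 + TV/(1+r)^2
    = 1.42443 + 1.53713 + 24.98448 = 27.94604

$27.95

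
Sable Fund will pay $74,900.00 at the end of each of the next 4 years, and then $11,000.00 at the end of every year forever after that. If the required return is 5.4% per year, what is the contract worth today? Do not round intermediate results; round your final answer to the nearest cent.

PV of 4-year annuity: $74,900.00 × [1 − (1+0.054)^−4] / 0.054 = 263142.35988
Perpetuity value at year 4: $11,000.00 / 0.054 = 203703.70370
PV of perpetuity: 203703.70370 / (1+0.054)^4 = 165057.96327
Total PV = 263142.35988 + 165057.96327 = 428200.32315

$428200.32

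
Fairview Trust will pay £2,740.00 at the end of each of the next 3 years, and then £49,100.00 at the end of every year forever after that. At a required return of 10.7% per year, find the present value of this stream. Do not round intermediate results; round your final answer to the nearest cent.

PV of 3-year annuity: £2,740.00 × [1 − (1+0.107)^−3] / 0.107 = 6730.87014
Perpetuity value at year 3: £49,100.00 / 0.107 = 458878.50467
PV of perpetuity: 458878.50467 / (1+0.107)^3 = 338263.27694
Total PV = 6730.87014 + 338263.27694 = 344994.14708

£344994.15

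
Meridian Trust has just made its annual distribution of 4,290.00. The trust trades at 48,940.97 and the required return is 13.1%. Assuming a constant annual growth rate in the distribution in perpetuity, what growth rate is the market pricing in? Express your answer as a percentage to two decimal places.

P = D₀(1+g)/(r−g) ⇒ P(r−g) = D₀(1+g) ⇒ g(P+D₀) = P·r − D₀
g = (P·r − D₀)/(P + D₀) = (48,940.97×0.131 − 4,290.00) / (48,940.97 + 4,290.00) = 0.039850

3.99%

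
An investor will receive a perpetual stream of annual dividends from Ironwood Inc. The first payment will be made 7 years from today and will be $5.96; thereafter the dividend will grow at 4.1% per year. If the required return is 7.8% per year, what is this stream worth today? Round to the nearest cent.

Value at end of year 6: C₁ / (r − g) = $5.96 / (0.078 − 0.041) = $161.0811
Discount to today: PV = $161.0811 / (1 + 0.078)^6 = $161.0811 / 1.569324 = $102.64

$102.64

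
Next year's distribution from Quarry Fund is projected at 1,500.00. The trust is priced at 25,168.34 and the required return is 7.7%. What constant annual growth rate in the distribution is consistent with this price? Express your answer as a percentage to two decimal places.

P = D₁/(r−g) ⇒ g = r − D₁/P = 0.077 − 1,500.00/25,168.34 = 0.017401

1.74%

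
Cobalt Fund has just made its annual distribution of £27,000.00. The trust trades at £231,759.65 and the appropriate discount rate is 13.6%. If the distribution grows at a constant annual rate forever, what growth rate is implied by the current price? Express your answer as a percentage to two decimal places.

P = D₀(1+g)/(r−g) ⇒ P(r−g) = D₀(1+g) ⇒ g(P+D₀) = P·r − D₀
g = (P·r − D₀)/(P + D₀) = (£231,759.65×0.136 − £27,000.00) / (£231,759.65 + £27,000.00) = 0.017465

1.75%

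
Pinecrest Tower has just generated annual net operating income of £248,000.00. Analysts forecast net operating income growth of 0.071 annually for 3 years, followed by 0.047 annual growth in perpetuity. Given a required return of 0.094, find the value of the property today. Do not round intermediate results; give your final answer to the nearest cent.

£5896579.37

D_1 = 265608.00000
D_2 = 284466.16800
D_3 = 304663.26593
Terminal value at year 3: TV = D_3×(1+g_2)/(r−g_2) = 318982.43943/0.047 = 6786860.41333
P_0 = D_1/(1+r)^1 + D_2/(1+r)^2 + D_3/(1+r)^3 + TV/(1+r)^3
    = 242786.10603 + 237681.82775 + 232684.86062 + 5183426.57603 = 5896579.37044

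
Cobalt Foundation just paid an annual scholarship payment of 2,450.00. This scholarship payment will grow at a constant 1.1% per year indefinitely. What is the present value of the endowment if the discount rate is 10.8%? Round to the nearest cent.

D₁ = D₀ × (1 + g) = 2,450.00 × 1.011 = 2,476.9500
Growing perpetuity: P = D₁ / (r − g) = 2,476.9500 / (0.108 − 0.011) = 25,535.57

25535.57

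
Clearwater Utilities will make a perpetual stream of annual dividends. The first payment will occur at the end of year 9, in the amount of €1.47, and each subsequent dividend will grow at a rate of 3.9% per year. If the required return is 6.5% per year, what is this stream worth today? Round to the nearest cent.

Value at end of year 8: C₁ / (r − g) = €1.47 / (0.065 − 0.039) = €56.5385
Discount to today: PV = €56.5385 / (1 + 0.065)^8 = €56.5385 / 1.654996 = €34.16

€34.16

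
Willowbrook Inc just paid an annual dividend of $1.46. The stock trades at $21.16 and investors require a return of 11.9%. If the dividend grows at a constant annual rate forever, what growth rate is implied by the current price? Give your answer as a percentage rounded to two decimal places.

P = D₀(1+g)/(r−g) ⇒ P(r−g) = D₀(1+g) ⇒ g(P+D₀) = P·r − D₀
g = (P·r − D₀)/(P + D₀) = ($21.16×0.119 − $1.46) / ($21.16 + $1.46) = 0.046775

4.68%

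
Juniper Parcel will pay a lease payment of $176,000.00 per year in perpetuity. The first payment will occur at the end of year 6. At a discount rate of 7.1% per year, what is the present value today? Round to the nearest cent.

Value at end of year 5: C / r = $176,000.00 / 0.071 = $2,478,873.2394
Discount to today: PV = $2,478,873.2394 / (1 + 0.071)^5 = $2,478,873.2394 / 1.409118 = $1,759,166.58

$1759166.58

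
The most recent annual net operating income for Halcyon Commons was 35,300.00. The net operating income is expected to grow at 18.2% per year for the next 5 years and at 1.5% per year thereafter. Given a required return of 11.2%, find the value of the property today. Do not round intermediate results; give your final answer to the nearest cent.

713989.61

D_1 = 41724.60000
D_2 = 49318.47720
D_3 = 58294.44005
D_4 = 68904.02814
D_5 = 81444.56126
Terminal value at year 5: TV = D_5×(1+g_2)/(r−g_2) = 82666.22968/0.097 = 852229.17196
P_0 = D_1/(1+r)^1 + D_2/(1+r)^2 + D_3/(1+r)^3 + D_4/(1+r)^4 + D_5/(1+r)^5 + TV/(1+r)^5
    = 37522.12230 + 39884.12640 + 42394.81781 + 45063.55635 + 47900.29101 + 501224.69457 = 713989.60844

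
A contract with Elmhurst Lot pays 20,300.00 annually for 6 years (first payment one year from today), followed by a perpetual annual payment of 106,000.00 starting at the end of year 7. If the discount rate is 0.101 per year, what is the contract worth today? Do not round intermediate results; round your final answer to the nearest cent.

677350.37

PV of 6-year annuity: 20,300.00 × [1 − (1+0.101)^−6] / 0.101 = 88153.30186
Perpetuity value at year 6: 106,000.00 / 0.101 = 1049504.95050
PV of perpetuity: 1049504.95050 / (1+0.101)^6 = 589197.06887
Total PV = 88153.30186 + 589197.06887 = 677350.37073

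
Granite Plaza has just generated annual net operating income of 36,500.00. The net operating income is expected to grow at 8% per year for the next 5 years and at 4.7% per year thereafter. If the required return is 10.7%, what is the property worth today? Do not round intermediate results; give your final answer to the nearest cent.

D_1 = 39420.00000
D_2 = 42573.60000
D_3 = 45979.48800
D_4 = 49657.84704
D_5 = 53630.47480
Terminal value at year 5: TV = D_5×(1+g_2)/(r−g_2) = 56151.10712/0.06 = 935851.78532
P_0 = D_1/(1+r)^1 + D_2/(1+r)^2 + D_3/(1+r)^3 + D_4/(1+r)^4 + D_5/(1+r)^5 + TV/(1+r)^5
    = 35609.75610 + 34741.22546 + 33893.87850 + 33067.19854 + 32260.68150 + 562948.89214 = 732521.63223

732521.63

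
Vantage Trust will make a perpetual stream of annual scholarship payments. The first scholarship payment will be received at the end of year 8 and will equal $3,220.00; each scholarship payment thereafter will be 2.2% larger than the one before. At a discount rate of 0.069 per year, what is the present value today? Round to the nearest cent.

$42945.15

Value at end of year 7: C₁ / (r − g) = $3,220.00 / (0.069 − 0.022) = $68,510.6383
Discount to today: PV = $68,510.6383 / (1 + 0.069)^7 = $68,510.6383 / 1.595306 = $42,945.15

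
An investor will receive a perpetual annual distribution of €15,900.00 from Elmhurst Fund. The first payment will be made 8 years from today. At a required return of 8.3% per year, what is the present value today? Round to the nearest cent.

Value at end of year 7: C / r = €15,900.00 / 0.083 = €191,566.2651
Discount to today: PV = €191,566.2651 / (1 + 0.083)^7 = €191,566.2651 / 1.747428 = €109,627.58

€109627.58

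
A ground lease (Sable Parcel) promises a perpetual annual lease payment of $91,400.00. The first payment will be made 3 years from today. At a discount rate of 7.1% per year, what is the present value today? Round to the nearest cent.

$1122299.85

Value at end of year 2: C / r = $91,400.00 / 0.071 = $1,287,323.9437
Discount to today: PV = $1,287,323.9437 / (1 + 0.071)^2 = $1,287,323.9437 / 1.147041 = $1,122,299.85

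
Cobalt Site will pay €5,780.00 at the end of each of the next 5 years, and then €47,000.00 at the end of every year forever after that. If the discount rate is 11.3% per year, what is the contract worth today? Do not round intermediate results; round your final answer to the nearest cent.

€264727.07

PV of 5-year annuity: €5,780.00 × [1 − (1+0.113)^−5] / 0.113 = 21202.04605
Perpetuity value at year 5: €47,000.00 / 0.113 = 415929.20354
PV of perpetuity: 415929.20354 / (1+0.113)^5 = 243525.02286
Total PV = 21202.04605 + 243525.02286 = 264727.06891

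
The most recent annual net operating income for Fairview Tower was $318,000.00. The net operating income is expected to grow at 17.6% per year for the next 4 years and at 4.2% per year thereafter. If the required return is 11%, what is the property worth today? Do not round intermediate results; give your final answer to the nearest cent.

$7612024.75

D_1 = 373968.00000
D_2 = 439786.36800
D_3 = 517188.76877
D_4 = 608213.99207
Terminal value at year 4: TV = D_4×(1+g_2)/(r−g_2) = 633758.97974/0.068 = 9319984.99615
P_0 = D_1/(1+r)^1 + D_2/(1+r)^2 + D_3/(1+r)^3 + D_4/(1+r)^4 + TV/(1+r)^4
    = 336908.10811 + 356940.48210 + 378163.97023 + 400649.39549 + 6139362.79553 = 7612024.75146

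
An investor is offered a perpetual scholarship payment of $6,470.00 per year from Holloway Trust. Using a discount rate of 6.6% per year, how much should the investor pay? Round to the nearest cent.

Level perpetuity: PV = C / r = $6,470.00 / 0.066 = $98,030.30

$98030.30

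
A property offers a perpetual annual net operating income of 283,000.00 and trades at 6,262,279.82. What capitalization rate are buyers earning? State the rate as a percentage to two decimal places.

P = C/r ⇒ r = C/P = 283,000.00/6,262,279.82 = 0.045191

4.52%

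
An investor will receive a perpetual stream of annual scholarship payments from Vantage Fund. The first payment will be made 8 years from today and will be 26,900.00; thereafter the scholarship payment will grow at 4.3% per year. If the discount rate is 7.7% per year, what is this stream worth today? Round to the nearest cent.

470720.85

Value at end of year 7: C₁ / (r − g) = 26,900.00 / (0.077 − 0.043) = 791,176.4706
Discount to today: PV = 791,176.4706 / (1 + 0.077)^7 = 791,176.4706 / 1.680776 = 470,720.85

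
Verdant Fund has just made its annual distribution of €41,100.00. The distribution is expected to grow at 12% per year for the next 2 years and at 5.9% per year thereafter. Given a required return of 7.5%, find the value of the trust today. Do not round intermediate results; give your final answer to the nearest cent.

€3040253.02

D_1 = 46032.00000
D_2 = 51555.84000
Terminal value at year 2: TV = D_2×(1+g_2)/(r−g_2) = 54597.63456/0.016 = 3412352.16000
P_0 = D_1/(1+r)^1 + D_2/(1+r)^2 + TV/(1+r)^2
    = 42820.46512 + 44612.94970 + 2952819.60844 = 3040253.02326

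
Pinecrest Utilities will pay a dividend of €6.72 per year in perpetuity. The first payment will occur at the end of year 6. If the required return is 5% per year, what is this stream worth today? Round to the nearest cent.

€105.31

Value at end of year 5: C / r = €6.72 / 0.05 = €134.4000
Discount to today: PV = €134.4000 / (1 + 0.05)^5 = €134.4000 / 1.276282 = €105.31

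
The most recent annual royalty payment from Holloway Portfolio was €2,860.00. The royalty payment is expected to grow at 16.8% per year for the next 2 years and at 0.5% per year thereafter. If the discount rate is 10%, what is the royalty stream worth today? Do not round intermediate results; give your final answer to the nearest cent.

D_1 = 3340.48000
D_2 = 3901.68064
Terminal value at year 2: TV = D_2×(1+g_2)/(r−g_2) = 3921.18904/0.095 = 41275.67414
P_0 = D_1/(1+r)^1 + D_2/(1+r)^2 + TV/(1+r)^2
    = 3036.80000 + 3224.52945 + 34112.12739 = 40373.45684

€40373.46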